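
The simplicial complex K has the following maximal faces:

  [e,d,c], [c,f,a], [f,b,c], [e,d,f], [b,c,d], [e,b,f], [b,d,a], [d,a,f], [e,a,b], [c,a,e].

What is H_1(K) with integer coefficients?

H_1 ≅ Z/2.

Take the total order a < b < c < d < e < f on the vertex set. Then K (dimension 2) consists of the simplices:

  0-simplices (6): a, b, c, d, e, f
  1-simplices (15): ab, ac, ad, ae, af, bc, bd, be, bf, cd, ce, cf, de, df, ef
  2-simplices (10): abd, abe, ace, acf, adf, bcd, bcf, bef, cde, def

giving chain groups C_0 ≅ Z^6, C_1 ≅ Z^15, C_2 ≅ Z^10.

Boundary ∂_1: C_1 → C_0 maps an edge to its endpoints' difference, ∂[p,q] = q − p. For instance
  ∂bd = d − b.
The resulting 6×15 matrix has rank 5, and its Smith normal form has invariant factors (1,1,1,1,1).

The boundary map ∂_2: C_2 → C_1 sends each 2-simplex [p,q,r] to [q,r] − [p,r] + [p,q]. For instance
  ∂def = ef − df + de,
  ∂abd = bd − ad + ab.
The resulting 15×10 matrix has rank 10, and its Smith normal form has invariant factors (1,1,1,1,1,1,1,1,1,2).

Reading off H_k = ker ∂_k / im ∂_{k+1}:

  H_1: rank ker ∂_1 − rank ∂_2 = (15 − 5) − 10 = 0, and ∂_2 has invariant factor 2 > 1, so H_1 ≅ Z/2.

(K is a triangulation of the real projective plane RP^2.)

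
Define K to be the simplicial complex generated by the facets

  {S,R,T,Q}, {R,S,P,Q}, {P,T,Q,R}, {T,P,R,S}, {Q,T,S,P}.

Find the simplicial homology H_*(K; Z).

H_0 = Z,  H_1 = 0,  H_2 = 0,  H_3 = Z.

We work with the vertex ordering P < Q < R < S < T. The simplices of K, each written with vertices in increasing order, are:

  0-simplices (5): P, Q, R, S, T
  1-simplices (10): PQ, PR, PS, PT, QR, QS, QT, RS, RT, ST
  2-simplices (10): PQR, PQS, PQT, PRS, PRT, PST, QRS, QRT, QST, RST
  3-simplices (5): PQRS, PQRT, PQST, PRST, QRST

giving chain groups C_0 ≅ Z^5, C_1 ≅ Z^10, C_2 ≅ Z^10, C_3 ≅ Z^5.

Boundary ∂_1: C_1 → C_0 maps an edge to its endpoints' difference, ∂[p,q] = q − p. For instance
  ∂RS = S − R.
This gives a 5×10 integer matrix of rank 4; reducing to Smith normal form yields diagonal entries (1,1,1,1).

The boundary map ∂_2: C_2 → C_1 maps a triangle to the signed sum of its edges. For instance
  ∂PQS = QS − PS + PQ,
  ∂QST = ST − QT + QS.
The 10×10 boundary matrix has rank 6 and Smith normal form diag(1,1,1,1,1,1).

The boundary map ∂_3: C_3 → C_2 sends each 3-simplex σ to the alternating sum Σ_i (−1)^i (σ with its i-th vertex removed). For instance
  ∂PQRT = QRT − PRT + PQT − PQR,
  ∂PRST = RST − PST + PRT − PRS.
The 10×5 boundary matrix has rank 4 and Smith normal form diag(1,1,1,1).

From H_k ≅ ker(∂_k) / im(∂_{k+1}) we obtain:

  H_0: rank C_0 − rank ∂_1 = 5 − 4 = 1, and the invariant factors of ∂_1 are all 1, so H_0 = Z.
  H_1: rank ker ∂_1 − rank ∂_2 = (10 − 4) − 6 = 0, and the invariant factors of ∂_2 are all 1, so H_1 = 0.
  H_2: rank ker ∂_2 − rank ∂_3 = (10 − 6) − 4 = 0, and the invariant factors of ∂_3 are all 1, so H_2 = 0.
  H_3: rank ker ∂_3 − rank ∂_4 = (5 − 4) − 0 = 1, and there is no ∂_4, so H_3 = Z.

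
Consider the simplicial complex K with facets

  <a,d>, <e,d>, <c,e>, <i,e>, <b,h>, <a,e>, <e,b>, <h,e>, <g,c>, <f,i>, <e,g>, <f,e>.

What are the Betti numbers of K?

We work with the vertex ordering a < b < c < d < e < f < g < h < i. The simplices of K, each written with vertices in increasing order, are:

  0-simplices (9): a, b, c, d, e, f, g, h, i
  1-simplices (12): ad, ae, be, bh, ce, cg, de, ef, eg, eh, ei, fi

giving chain groups C_0 ≅ Z^9, C_1 ≅ Z^12.

∂_1: C_1 → C_0 is given by ∂[p,q] = [q] − [p]. For instance
  ∂ad = d − a.
The resulting 9×12 matrix has rank 8, and its Smith normal form has invariant factors (1,1,1,1,1,1,1,1).

From H_k ≅ ker(∂_k) / im(∂_{k+1}) we obtain:

  H_0: rank C_0 − rank ∂_1 = 9 − 8 = 1, and the invariant factors of ∂_1 are all 1, so H_0 ≅ Z.
  H_1: rank ker ∂_1 − rank ∂_2 = (12 − 8) − 0 = 4, and there is no ∂_2, so H_1 ≅ Z^4.

Hence the Betti numbers are b_0 = 1, b_1 = 4.

b_0 = 1, b_1 = 4.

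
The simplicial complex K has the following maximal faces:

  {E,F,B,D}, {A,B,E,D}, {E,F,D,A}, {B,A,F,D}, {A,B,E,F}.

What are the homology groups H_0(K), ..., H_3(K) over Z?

K has 5 vertices, 10 edges, 10 triangles, 5 3-simplices.
rank ∂_0 = 0, rank ∂_1 = 4 ⇒ b_0 = 5 − 0 − 4 = 1; all invariant factors of ∂_1 are 1 so no torsion. So H_0 = Z.
rank ∂_1 = 4, rank ∂_2 = 6 ⇒ b_1 = 10 − 4 − 6 = 0; all invariant factors of ∂_2 are 1 so no torsion. So H_1 = 0.
rank ∂_2 = 6, rank ∂_3 = 4 ⇒ b_2 = 10 − 6 − 4 = 0; all invariant factors of ∂_3 are 1 so no torsion. So H_2 = 0.
rank ∂_3 = 4, rank ∂_4 = 0 ⇒ b_3 = 5 − 4 − 0 = 1. So H_3 = Z.

H_0 ≅ Z,  H_1 = 0,  H_2 = 0,  H_3 ≅ Z.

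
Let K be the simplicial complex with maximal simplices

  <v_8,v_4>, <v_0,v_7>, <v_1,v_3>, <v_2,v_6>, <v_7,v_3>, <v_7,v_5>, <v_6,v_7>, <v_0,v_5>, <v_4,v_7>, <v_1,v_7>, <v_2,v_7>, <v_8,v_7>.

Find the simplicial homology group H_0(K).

We work with the vertex ordering v_0 < v_1 < v_2 < v_3 < v_4 < v_5 < v_6 < v_7 < v_8. The simplices of K, each written with vertices in increasing order, are:

  0-simplices (9): [v_0], [v_1], [v_2], [v_3], [v_4], [v_5], [v_6], [v_7], [v_8]
  1-simplices (12): [v_0,v_5], [v_0,v_7], [v_1,v_3], [v_1,v_7], [v_2,v_6], [v_2,v_7], [v_3,v_7], [v_4,v_7], [v_4,v_8], [v_5,v_7], [v_6,v_7], [v_7,v_8]

Hence C_0 ≅ Z^9, C_1 ≅ Z^12.

The boundary map ∂_1: C_1 → C_0 sends each edge [p,q] (with p < q) to q − p. For instance
  ∂[v_2,v_6] = [v_6] − [v_2].
This gives a 9×12 integer matrix of rank 8; reducing to Smith normal form yields diagonal entries (1,1,1,1,1,1,1,1).

Reading off H_k = ker ∂_k / im ∂_{k+1}:

  H_0: rank C_0 − rank ∂_1 = 9 − 8 = 1, and the invariant factors of ∂_1 are all 1, so H_0 ≅ Z.

(K is a triangulation of a wedge of 4 circles.)

H_0 ≅ Z.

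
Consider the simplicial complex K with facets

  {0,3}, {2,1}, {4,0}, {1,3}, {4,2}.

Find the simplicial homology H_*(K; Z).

H_0 ≅ Z,  H_1 ≅ Z.

K has 5 vertices, 5 edges.
rank ∂_0 = 0, rank ∂_1 = 4 ⇒ b_0 = 5 − 0 − 4 = 1; all invariant factors of ∂_1 are 1 so no torsion. So H_0 ≅ Z.
rank ∂_1 = 4, rank ∂_2 = 0 ⇒ b_1 = 5 − 4 − 0 = 1. So H_1 ≅ Z.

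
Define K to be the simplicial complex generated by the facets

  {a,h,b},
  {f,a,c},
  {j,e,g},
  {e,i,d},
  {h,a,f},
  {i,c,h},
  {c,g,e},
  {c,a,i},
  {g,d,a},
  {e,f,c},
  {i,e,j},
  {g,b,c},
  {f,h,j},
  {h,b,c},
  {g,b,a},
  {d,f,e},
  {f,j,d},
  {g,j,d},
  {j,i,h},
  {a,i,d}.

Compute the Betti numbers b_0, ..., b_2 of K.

b_0 = 1, b_1 = 1, b_2 = 0.

Take the total order a < b < c < d < e < f < g < h < i < j on the vertex set. Then K (dimension 2) consists of the simplices:

  0-simplices (10): a, b, c, d, e, f, g, h, i, j
  1-simplices (30): ab, ac, ad, af, ag, ah, ai, bc, bg, bh, ce, cf, cg, ch, ci, de, df, dg, di, dj, ef, eg, ei, ej, fh, fj, gj, hi, hj, ij
  2-simplices (20): abg, abh, acf, aci, adg, adi, afh, bcg, bch, cef, ceg, chi, def, dei, dfj, dgj, egj, eij, fhj, hij

Hence C_0 ≅ Z^10, C_1 ≅ Z^30, C_2 ≅ Z^20.

∂_1: C_1 → C_0 maps an edge to its endpoints' difference, ∂[p,q] = q − p. For instance
  ∂ac = c − a.
As a 10×30 matrix over Z this has rank 9, with invariant factors (1,1,1,1,1,1,1,1,1).

Boundary ∂_2: C_2 → C_1 acts by ∂[p,q,r] = [q,r] − [p,r] + [p,q]. For instance
  ∂egj = gj − ej + eg,
  ∂fhj = hj − fj + fh.
As a 30×20 matrix over Z this has rank 20, with invariant factors (1,1,1,1,1,1,1,1,1,1,1,1,1,1,1,1,1,1,1,2).

Now H_k = ker ∂_k / im ∂_{k+1}, so:

  H_0: rank C_0 − rank ∂_1 = 10 − 9 = 1, and the invariant factors of ∂_1 are all 1, so H_0 = Z.
  H_1: rank ker ∂_1 − rank ∂_2 = (30 − 9) − 20 = 1, and ∂_2 has invariant factor 2 > 1, so H_1 = Z ⊕ Z/2Z.
  H_2: rank ker ∂_2 − rank ∂_3 = (20 − 20) − 0 = 0, and there is no ∂_3, so H_2 = 0.

As a check, the Euler characteristic is 10 − 30 + 20 = 0, which agrees with 1 − 1 + 0 = 0.
(K is a triangulation of the Klein bottle.)

Hence the Betti numbers are b_0 = 1, b_1 = 1, b_2 = 0.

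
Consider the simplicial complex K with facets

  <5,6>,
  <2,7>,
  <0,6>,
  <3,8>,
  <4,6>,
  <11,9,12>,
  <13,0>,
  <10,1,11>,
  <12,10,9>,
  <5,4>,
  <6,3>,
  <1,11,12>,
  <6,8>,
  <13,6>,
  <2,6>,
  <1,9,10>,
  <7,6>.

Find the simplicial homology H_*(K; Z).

H_0 ≅ Z^2,  H_1 ≅ Z^5,  H_2 = 0.

Order the vertices as 0 < 1 < 2 < 3 < 4 < 5 < 6 < 7 < 8 < 9 < 10 < 11 < 12 < 13. Listing each simplex with vertices in this order, K has dimension 2 with simplices:

  0-simplices (14): [0], [1], [2], [3], [4], [5], [6], [7], [8], [9], [10], [11], [12], [13]
  1-simplices (22): (22 of them)
  2-simplices (5): [1,9,10], [1,10,11], [1,11,12], [9,10,12], [9,11,12]

giving chain groups C_0 ≅ Z^14, C_1 ≅ Z^22, C_2 ≅ Z^5.

∂_1: C_1 → C_0 is given by ∂[p,q] = [q] − [p]. For instance
  ∂[6,8] = [8] − [6].
This gives a 14×22 integer matrix of rank 12; reducing to Smith normal form yields diagonal entries (1,1,1,1,1,1,1,1,1,1,1,1).

Boundary ∂_2: C_2 → C_1 acts by ∂[p,q,r] = [q,r] − [p,r] + [p,q]. For instance
  ∂[1,11,12] = [11,12] − [1,12] + [1,11],
  ∂[9,11,12] = [11,12] − [9,12] + [9,11].
The resulting 22×5 matrix has rank 5, and its Smith normal form has invariant factors (1,1,1,1,1).

From H_k ≅ ker(∂_k) / im(∂_{k+1}) we obtain:

  H_0: rank C_0 − rank ∂_1 = 14 − 12 = 2, and the invariant factors of ∂_1 are all 1, so H_0 ≅ Z^2.
  H_1: rank ker ∂_1 − rank ∂_2 = (22 − 12) − 5 = 5, and the invariant factors of ∂_2 are all 1, so H_1 ≅ Z^5.
  H_2: rank ker ∂_2 − rank ∂_3 = (5 − 5) − 0 = 0, and there is no ∂_3, so H_2 ≅ 0.

As a check, the Euler characteristic is 14 − 22 + 5 = -3, which agrees with 2 − 5 + 0 = -3.
(K is a triangulation of the disjoint union of the Möbius band and a wedge of 4 circles.)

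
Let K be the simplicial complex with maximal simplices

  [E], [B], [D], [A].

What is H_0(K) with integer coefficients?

H_0 = Z^4.

K has 4 vertices.
rank ∂_0 = 0, rank ∂_1 = 0 ⇒ b_0 = 4 − 0 − 0 = 4. So H_0 ≅ Z^4.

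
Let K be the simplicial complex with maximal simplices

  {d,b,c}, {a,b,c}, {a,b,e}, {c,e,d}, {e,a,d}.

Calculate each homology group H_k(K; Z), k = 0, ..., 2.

Order the vertices as a < b < c < d < e. Listing each simplex with vertices in this order, K has dimension 2 with simplices:

  0-simplices (5): a, b, c, d, e
  1-simplices (10): ab, ac, ad, ae, bc, bd, be, cd, ce, de
  2-simplices (5): abc, abe, ade, bcd, cde

giving chain groups C_0 ≅ Z^5, C_1 ≅ Z^10, C_2 ≅ Z^5.

Boundary ∂_1: C_1 → C_0 is given by ∂[p,q] = [q] − [p]. For instance
  ∂bd = d − b.
This gives a 5×10 integer matrix of rank 4; reducing to Smith normal form yields diagonal entries (1,1,1,1).

Boundary ∂_2: C_2 → C_1 acts by ∂[p,q,r] = [q,r] − [p,r] + [p,q]. For instance
  ∂cde = de − ce + cd,
  ∂bcd = cd − bd + bc.
As a 10×5 matrix over Z this has rank 5, with invariant factors (1,1,1,1,1).

Reading off H_k = ker ∂_k / im ∂_{k+1}:

  H_0: rank C_0 − rank ∂_1 = 5 − 4 = 1, and the invariant factors of ∂_1 are all 1, so H_0 ≅ Z.
  H_1: rank ker ∂_1 − rank ∂_2 = (10 − 4) − 5 = 1, and the invariant factors of ∂_2 are all 1, so H_1 ≅ Z.
  H_2: rank ker ∂_2 − rank ∂_3 = (5 − 5) − 0 = 0, and there is no ∂_3, so H_2 ≅ 0.

H_0 = Z,  H_1 = Z,  H_2 = 0.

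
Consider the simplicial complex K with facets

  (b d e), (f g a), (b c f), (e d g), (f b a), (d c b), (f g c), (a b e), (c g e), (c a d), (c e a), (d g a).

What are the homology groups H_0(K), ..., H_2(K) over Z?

Fix the vertex order a < b < c < d < e < f < g and write every simplex with vertices in increasing order. Then dim K = 2 and the simplices of K are:

  0-simplices (7): a, b, c, d, e, f, g
  1-simplices (18): ab, ac, ad, ae, af, ag, bc, bd, be, bf, cd, ce, cf, cg, de, dg, eg, fg
  2-simplices (12): abe, abf, acd, ace, adg, afg, bcd, bcf, bde, ceg, cfg, deg

Hence C_0 ≅ Z^7, C_1 ≅ Z^18, C_2 ≅ Z^12.

∂_1: C_1 → C_0 sends each edge [p,q] (with p < q) to q − p.
As a 7×18 matrix over Z this has rank 6, with invariant factors (1,1,1,1,1,1).

∂_2: C_2 → C_1 maps a triangle to the signed sum of its edges. For instance
  ∂cfg = fg − cg + cf,
  ∂afg = fg − ag + af.
The resulting 18×12 matrix has rank 12, and its Smith normal form has invariant factors (1,1,1,1,1,1,1,1,1,1,1,2).

Computing H_k = (kernel of ∂_k) / (image of ∂_{k+1}):

  H_0: rank C_0 − rank ∂_1 = 7 − 6 = 1, and the invariant factors of ∂_1 are all 1, so H_0 ≅ Z.
  H_1: rank ker ∂_1 − rank ∂_2 = (18 − 6) − 12 = 0, and ∂_2 has invariant factor 2 > 1, so H_1 ≅ Z/2.
  H_2: rank ker ∂_2 − rank ∂_3 = (12 − 12) − 0 = 0, and there is no ∂_3, so H_2 ≅ 0.

As a check, the Euler characteristic is 7 − 18 + 12 = 1, which agrees with 1 − 0 + 0 = 1.

H_0 ≅ Z,  H_1 ≅ Z/2,  H_2 = 0.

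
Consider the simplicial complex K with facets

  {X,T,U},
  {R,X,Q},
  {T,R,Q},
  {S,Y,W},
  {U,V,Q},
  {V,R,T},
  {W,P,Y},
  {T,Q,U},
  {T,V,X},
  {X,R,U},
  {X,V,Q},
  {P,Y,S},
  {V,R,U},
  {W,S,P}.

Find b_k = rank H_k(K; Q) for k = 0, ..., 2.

Order the vertices as P < Q < R < S < T < U < V < W < X < Y. Listing each simplex with vertices in this order, K has dimension 2 with simplices:

  0-simplices (10): P, Q, R, S, T, U, V, W, X, Y
  1-simplices (21): PS, PW, PY, QR, QT, QU, QV, QX, RT, RU, RV, RX, SW, SY, TU, TV, TX, UV, UX, VX, WY
  2-simplices (14): PSW, PSY, PWY, QRT, QRX, QTU, QUV, QVX, RTV, RUV, RUX, SWY, TUX, TVX

giving chain groups C_0 ≅ Z^10, C_1 ≅ Z^21, C_2 ≅ Z^14.

Boundary ∂_1: C_1 → C_0 sends each edge [p,q] (with p < q) to q − p. For instance
  ∂UV = V − U.
The resulting 10×21 matrix has rank 8, and its Smith normal form has invariant factors (1,1,1,1,1,1,1,1).

The boundary map ∂_2: C_2 → C_1 maps a triangle to the signed sum of its edges. For instance
  ∂TVX = VX − TX + TV,
  ∂SWY = WY − SY + SW.
The 21×14 boundary matrix has rank 13 and Smith normal form diag(1,1,1,1,1,1,1,1,1,1,1,1,2).

Computing H_k = (kernel of ∂_k) / (image of ∂_{k+1}):

  H_0: rank C_0 − rank ∂_1 = 10 − 8 = 2, and the invariant factors of ∂_1 are all 1, so H_0 = Z^2.
  H_1: rank ker ∂_1 − rank ∂_2 = (21 − 8) − 13 = 0, and ∂_2 has invariant factor 2 > 1, so H_1 = Z/2.
  H_2: rank ker ∂_2 − rank ∂_3 = (14 − 13) − 0 = 1, and there is no ∂_3, so H_2 = Z.

Hence the Betti numbers are b_0 = 2, b_1 = 0, b_2 = 1.

b_0 = 2, b_1 = 0, b_2 = 1.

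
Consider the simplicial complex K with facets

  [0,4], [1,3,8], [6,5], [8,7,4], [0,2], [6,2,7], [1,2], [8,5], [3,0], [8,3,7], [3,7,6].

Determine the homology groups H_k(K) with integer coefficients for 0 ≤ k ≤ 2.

Fix the vertex order 0 < 1 < 2 < 3 < 4 < 5 < 6 < 7 < 8 and write every simplex with vertices in increasing order. Then dim K = 2 and the simplices of K are:

  0-simplices (9): [0], [1], [2], [3], [4], [5], [6], [7], [8]
  1-simplices (17): [0,2], [0,3], [0,4], [1,2], [1,3], [1,8], [2,6], [2,7], [3,6], [3,7], [3,8], [4,7], [4,8], [5,6], [5,8], [6,7], [7,8]
  2-simplices (5): [1,3,8], [2,6,7], [3,6,7], [3,7,8], [4,7,8]

giving chain groups C_0 ≅ Z^9, C_1 ≅ Z^17, C_2 ≅ Z^5.

∂_1: C_1 → C_0 sends each edge [p,q] (with p < q) to q − p. For instance
  ∂[7,8] = [8] − [7].
The 9×17 boundary matrix has rank 8 and Smith normal form diag(1,1,1,1,1,1,1,1).

∂_2: C_2 → C_1 sends each 2-simplex [p,q,r] to [q,r] − [p,r] + [p,q]. For instance
  ∂[4,7,8] = [7,8] − [4,8] + [4,7],
  ∂[3,6,7] = [6,7] − [3,7] + [3,6].
As a 17×5 matrix over Z this has rank 5, with invariant factors (1,1,1,1,1).

From H_k ≅ ker(∂_k) / im(∂_{k+1}) we obtain:

  H_0: rank C_0 − rank ∂_1 = 9 − 8 = 1, and the invariant factors of ∂_1 are all 1, so H_0 ≅ Z.
  H_1: rank ker ∂_1 − rank ∂_2 = (17 − 8) − 5 = 4, and the invariant factors of ∂_2 are all 1, so H_1 ≅ Z^4.
  H_2: rank ker ∂_2 − rank ∂_3 = (5 − 5) − 0 = 0, and there is no ∂_3, so H_2 ≅ 0.

As a check, the Euler characteristic is 9 − 17 + 5 = -3, which agrees with 1 − 4 + 0 = -3.

H_0 = Z,  H_1 = Z^4,  H_2 = 0.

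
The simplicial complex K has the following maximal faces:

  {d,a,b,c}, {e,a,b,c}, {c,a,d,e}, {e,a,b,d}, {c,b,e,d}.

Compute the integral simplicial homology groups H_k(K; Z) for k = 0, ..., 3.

H_0 = Z,  H_1 = 0,  H_2 = 0,  H_3 = Z.

We work with the vertex ordering a < b < c < d < e. The simplices of K, each written with vertices in increasing order, are:

  0-simplices (5): a, b, c, d, e
  1-simplices (10): ab, ac, ad, ae, bc, bd, be, cd, ce, de
  2-simplices (10): abc, abd, abe, acd, ace, ade, bcd, bce, bde, cde
  3-simplices (5): abcd, abce, abde, acde, bcde

so the chain groups are C_0 ≅ Z^5, C_1 ≅ Z^10, C_2 ≅ Z^10, C_3 ≅ Z^5.

∂_1: C_1 → C_0 is given by ∂[p,q] = [q] − [p]. For instance
  ∂bd = d − b.
This gives a 5×10 integer matrix of rank 4; reducing to Smith normal form yields diagonal entries (1,1,1,1).

The boundary map ∂_2: C_2 → C_1 maps a triangle to the signed sum of its edges. For instance
  ∂abc = bc − ac + ab,
  ∂acd = cd − ad + ac.
The resulting 10×10 matrix has rank 6, and its Smith normal form has invariant factors (1,1,1,1,1,1).

∂_3: C_3 → C_2 sends each 3-simplex σ to the alternating sum Σ_i (−1)^i (σ with its i-th vertex removed). For instance
  ∂abde = bde − ade + abe − abd,
  ∂bcde = cde − bde + bce − bcd.
The 10×5 boundary matrix has rank 4 and Smith normal form diag(1,1,1,1).

Computing H_k = (kernel of ∂_k) / (image of ∂_{k+1}):

  H_0: rank C_0 − rank ∂_1 = 5 − 4 = 1, and the invariant factors of ∂_1 are all 1, so H_0 ≅ Z.
  H_1: rank ker ∂_1 − rank ∂_2 = (10 − 4) − 6 = 0, and the invariant factors of ∂_2 are all 1, so H_1 ≅ 0.
  H_2: rank ker ∂_2 − rank ∂_3 = (10 − 6) − 4 = 0, and the invariant factors of ∂_3 are all 1, so H_2 ≅ 0.
  H_3: rank ker ∂_3 − rank ∂_4 = (5 − 4) − 0 = 1, and there is no ∂_4, so H_3 ≅ Z.

(K is a triangulation of the 3-sphere S^3.)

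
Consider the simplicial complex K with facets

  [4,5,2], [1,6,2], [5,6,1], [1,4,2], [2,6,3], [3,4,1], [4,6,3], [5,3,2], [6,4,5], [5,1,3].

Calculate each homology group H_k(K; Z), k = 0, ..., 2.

We work with the vertex ordering 1 < 2 < 3 < 4 < 5 < 6. The simplices of K, each written with vertices in increasing order, are:

  0-simplices (6): [1], [2], [3], [4], [5], [6]
  1-simplices (15): [1,2], [1,3], [1,4], [1,5], [1,6], [2,3], [2,4], [2,5], [2,6], [3,4], [3,5], [3,6], [4,5], [4,6], [5,6]
  2-simplices (10): [1,2,4], [1,2,6], [1,3,4], [1,3,5], [1,5,6], [2,3,5], [2,3,6], [2,4,5], [3,4,6], [4,5,6]

giving chain groups C_0 ≅ Z^6, C_1 ≅ Z^15, C_2 ≅ Z^10.

The boundary map ∂_1: C_1 → C_0 maps an edge to its endpoints' difference, ∂[p,q] = q − p.
The resulting 6×15 matrix has rank 5, and its Smith normal form has invariant factors (1,1,1,1,1).

∂_2: C_2 → C_1 maps a triangle to the signed sum of its edges. For instance
  ∂[1,2,4] = [2,4] − [1,4] + [1,2],
  ∂[2,4,5] = [4,5] − [2,5] + [2,4].
The 15×10 boundary matrix has rank 10 and Smith normal form diag(1,1,1,1,1,1,1,1,1,2).

Computing H_k = (kernel of ∂_k) / (image of ∂_{k+1}):

  H_0: rank C_0 − rank ∂_1 = 6 − 5 = 1, and the invariant factors of ∂_1 are all 1, so H_0 = Z.
  H_1: rank ker ∂_1 − rank ∂_2 = (15 − 5) − 10 = 0, and ∂_2 has invariant factor 2 > 1, so H_1 = Z/2.
  H_2: rank ker ∂_2 − rank ∂_3 = (10 − 10) − 0 = 0, and there is no ∂_3, so H_2 = 0.

H_0 = Z,  H_1 = Z/2,  H_2 = 0.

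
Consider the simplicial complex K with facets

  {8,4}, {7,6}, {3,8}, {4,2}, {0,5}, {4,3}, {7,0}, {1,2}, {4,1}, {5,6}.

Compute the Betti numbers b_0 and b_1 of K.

Take the total order 0 < 1 < 2 < 3 < 4 < 5 < 6 < 7 < 8 on the vertex set. Then K (dimension 1) consists of the simplices:

  0-simplices (9): [0], [1], [2], [3], [4], [5], [6], [7], [8]
  1-simplices (10): [0,5], [0,7], [1,2], [1,4], [2,4], [3,4], [3,8], [4,8], [5,6], [6,7]

giving chain groups C_0 ≅ Z^9, C_1 ≅ Z^10.

The boundary map ∂_1: C_1 → C_0 is given by ∂[p,q] = [q] − [p]. For instance
  ∂[0,5] = [5] − [0].
As a 9×10 matrix over Z this has rank 7, with invariant factors (1,1,1,1,1,1,1).

Reading off H_k = ker ∂_k / im ∂_{k+1}:

  H_0: rank C_0 − rank ∂_1 = 9 − 7 = 2, and the invariant factors of ∂_1 are all 1, so H_0 = Z^2.
  H_1: rank ker ∂_1 − rank ∂_2 = (10 − 7) − 0 = 3, and there is no ∂_2, so H_1 = Z^3.

As a check, the Euler characteristic is 9 − 10 = -1, which agrees with 2 − 3 = -1.

Hence the Betti numbers are b_0 = 2, b_1 = 3.

b_0 = 2, b_1 = 3.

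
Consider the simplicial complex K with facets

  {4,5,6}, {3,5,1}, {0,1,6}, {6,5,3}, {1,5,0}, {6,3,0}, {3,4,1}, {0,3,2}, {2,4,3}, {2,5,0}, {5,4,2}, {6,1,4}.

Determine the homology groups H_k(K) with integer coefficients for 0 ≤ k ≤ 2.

K has 7 vertices, 18 edges, 12 triangles.
rank ∂_0 = 0, rank ∂_1 = 6 ⇒ b_0 = 7 − 0 − 6 = 1; all invariant factors of ∂_1 are 1 so no torsion. So H_0 ≅ Z.
rank ∂_1 = 6, rank ∂_2 = 12 ⇒ b_1 = 18 − 6 − 12 = 0; ∂_2 has invariant factor(s) [2] giving torsion. So H_1 ≅ Z/2.
rank ∂_2 = 12, rank ∂_3 = 0 ⇒ b_2 = 12 − 12 − 0 = 0. So H_2 ≅ 0.

H_0 = Z,  H_1 = Z/2,  H_2 = 0.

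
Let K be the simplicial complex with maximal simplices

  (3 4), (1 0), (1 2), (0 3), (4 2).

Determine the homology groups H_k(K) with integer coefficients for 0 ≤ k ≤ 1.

H_0 = Z,  H_1 = Z.

Take the total order 0 < 1 < 2 < 3 < 4 on the vertex set. Then K (dimension 1) consists of the simplices:

  0-simplices (5): [0], [1], [2], [3], [4]
  1-simplices (5): [0,1], [0,3], [1,2], [2,4], [3,4]

Hence C_0 ≅ Z^5, C_1 ≅ Z^5.

The boundary map ∂_1: C_1 → C_0 is given by ∂[p,q] = [q] − [p].
The 5×5 boundary matrix has rank 4 and Smith normal form diag(1,1,1,1).

From H_k ≅ ker(∂_k) / im(∂_{k+1}) we obtain:

  H_0: rank C_0 − rank ∂_1 = 5 − 4 = 1, and the invariant factors of ∂_1 are all 1, so H_0 ≅ Z.
  H_1: rank ker ∂_1 − rank ∂_2 = (5 − 4) − 0 = 1, and there is no ∂_2, so H_1 ≅ Z.

As a check, the Euler characteristic is 5 − 5 = 0, which agrees with 1 − 1 = 0.
(K is a triangulation of the circle S^1.)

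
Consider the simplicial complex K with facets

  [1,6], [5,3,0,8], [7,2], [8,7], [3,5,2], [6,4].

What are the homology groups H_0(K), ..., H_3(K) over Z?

H_0 ≅ Z^2,  H_1 ≅ Z,  H_2 = 0,  H_3 = 0.

We work with the vertex ordering 0 < 1 < 2 < 3 < 4 < 5 < 6 < 7 < 8. The simplices of K, each written with vertices in increasing order, are:

  0-simplices (9): [0], [1], [2], [3], [4], [5], [6], [7], [8]
  1-simplices (12): [0,3], [0,5], [0,8], [1,6], [2,3], [2,5], [2,7], [3,5], [3,8], [4,6], [5,8], [7,8]
  2-simplices (5): [0,3,5], [0,3,8], [0,5,8], [2,3,5], [3,5,8]
  3-simplices (1): [0,3,5,8]

giving chain groups C_0 ≅ Z^9, C_1 ≅ Z^12, C_2 ≅ Z^5, C_3 ≅ Z^1.

Boundary ∂_1: C_1 → C_0 maps an edge to its endpoints' difference, ∂[p,q] = q − p. For instance
  ∂[5,8] = [8] − [5].
As a 9×12 matrix over Z this has rank 7, with invariant factors (1,1,1,1,1,1,1).

Boundary ∂_2: C_2 → C_1 acts by ∂[p,q,r] = [q,r] − [p,r] + [p,q]. For instance
  ∂[3,5,8] = [5,8] − [3,8] + [3,5],
  ∂[0,3,8] = [3,8] − [0,8] + [0,3].
This gives a 12×5 integer matrix of rank 4; reducing to Smith normal form yields diagonal entries (1,1,1,1).

The boundary map ∂_3: C_3 → C_2 sends each 3-simplex σ to the alternating sum Σ_i (−1)^i (σ with its i-th vertex removed). For instance
  ∂[0,3,5,8] = [3,5,8] − [0,5,8] + [0,3,8] − [0,3,5].
The 5×1 boundary matrix has rank 1 and Smith normal form diag(1).

Now H_k = ker ∂_k / im ∂_{k+1}, so:

  H_0: rank C_0 − rank ∂_1 = 9 − 7 = 2, and the invariant factors of ∂_1 are all 1, so H_0 ≅ Z^2.
  H_1: rank ker ∂_1 − rank ∂_2 = (12 − 7) − 4 = 1, and the invariant factors of ∂_2 are all 1, so H_1 ≅ Z.
  H_2: rank ker ∂_2 − rank ∂_3 = (5 − 4) − 1 = 0, and the invariant factors of ∂_3 are all 1, so H_2 ≅ 0.
  H_3: rank ker ∂_3 − rank ∂_4 = (1 − 1) − 0 = 0, and there is no ∂_4, so H_3 ≅ 0.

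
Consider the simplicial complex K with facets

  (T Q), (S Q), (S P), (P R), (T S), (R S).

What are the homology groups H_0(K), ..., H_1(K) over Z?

H_0 ≅ Z,  H_1 ≅ Z^2.

Order the vertices as P < Q < R < S < T. Listing each simplex with vertices in this order, K has dimension 1 with simplices:

  0-simplices (5): P, Q, R, S, T
  1-simplices (6): PR, PS, QS, QT, RS, ST

Hence C_0 ≅ Z^5, C_1 ≅ Z^6.

Boundary ∂_1: C_1 → C_0 sends each edge [p,q] (with p < q) to q − p.
The resulting 5×6 matrix has rank 4, and its Smith normal form has invariant factors (1,1,1,1).

Now H_k = ker ∂_k / im ∂_{k+1}, so:

  H_0: rank C_0 − rank ∂_1 = 5 − 4 = 1, and the invariant factors of ∂_1 are all 1, so H_0 ≅ Z.
  H_1: rank ker ∂_1 − rank ∂_2 = (6 − 4) − 0 = 2, and there is no ∂_2, so H_1 ≅ Z^2.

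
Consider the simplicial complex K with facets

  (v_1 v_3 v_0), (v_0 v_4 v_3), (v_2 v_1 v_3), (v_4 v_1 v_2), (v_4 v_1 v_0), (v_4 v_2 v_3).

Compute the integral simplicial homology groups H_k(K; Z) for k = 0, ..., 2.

H_0 = Z,  H_1 = 0,  H_2 = Z.

We work with the vertex ordering v_0 < v_1 < v_2 < v_3 < v_4. The simplices of K, each written with vertices in increasing order, are:

  0-simplices (5): [v_0], [v_1], [v_2], [v_3], [v_4]
  1-simplices (9): [v_0,v_1], [v_0,v_3], [v_0,v_4], [v_1,v_2], [v_1,v_3], [v_1,v_4], [v_2,v_3], [v_2,v_4], [v_3,v_4]
  2-simplices (6): [v_0,v_1,v_3], [v_0,v_1,v_4], [v_0,v_3,v_4], [v_1,v_2,v_3], [v_1,v_2,v_4], [v_2,v_3,v_4]

giving chain groups C_0 ≅ Z^5, C_1 ≅ Z^9, C_2 ≅ Z^6.

The boundary map ∂_1: C_1 → C_0 is given by ∂[p,q] = [q] − [p].
The resulting 5×9 matrix has rank 4, and its Smith normal form has invariant factors (1,1,1,1).

The boundary map ∂_2: C_2 → C_1 sends each 2-simplex [p,q,r] to [q,r] − [p,r] + [p,q]. For instance
  ∂[v_0,v_1,v_3] = [v_1,v_3] − [v_0,v_3] + [v_0,v_1],
  ∂[v_1,v_2,v_3] = [v_2,v_3] − [v_1,v_3] + [v_1,v_2].
The 9×6 boundary matrix has rank 5 and Smith normal form diag(1,1,1,1,1).

Now H_k = ker ∂_k / im ∂_{k+1}, so:

  H_0: rank C_0 − rank ∂_1 = 5 − 4 = 1, and the invariant factors of ∂_1 are all 1, so H_0 ≅ Z.
  H_1: rank ker ∂_1 − rank ∂_2 = (9 − 4) − 5 = 0, and the invariant factors of ∂_2 are all 1, so H_1 ≅ 0.
  H_2: rank ker ∂_2 − rank ∂_3 = (6 − 5) − 0 = 1, and there is no ∂_3, so H_2 ≅ Z.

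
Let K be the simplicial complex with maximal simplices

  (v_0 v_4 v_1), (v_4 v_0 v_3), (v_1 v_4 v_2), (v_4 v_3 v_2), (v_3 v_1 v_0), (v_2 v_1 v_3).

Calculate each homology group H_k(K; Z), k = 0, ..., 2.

H_0 ≅ Z,  H_1 = 0,  H_2 ≅ Z.

Fix the vertex order v_0 < v_1 < v_2 < v_3 < v_4 and write every simplex with vertices in increasing order. Then dim K = 2 and the simplices of K are:

  0-simplices (5): [v_0], [v_1], [v_2], [v_3], [v_4]
  1-simplices (9): [v_0,v_1], [v_0,v_3], [v_0,v_4], [v_1,v_2], [v_1,v_3], [v_1,v_4], [v_2,v_3], [v_2,v_4], [v_3,v_4]
  2-simplices (6): [v_0,v_1,v_3], [v_0,v_1,v_4], [v_0,v_3,v_4], [v_1,v_2,v_3], [v_1,v_2,v_4], [v_2,v_3,v_4]

so the chain groups are C_0 ≅ Z^5, C_1 ≅ Z^9, C_2 ≅ Z^6.

The boundary map ∂_1: C_1 → C_0 maps an edge to its endpoints' difference, ∂[p,q] = q − p. For instance
  ∂[v_1,v_2] = [v_2] − [v_1].
The 5×9 boundary matrix has rank 4 and Smith normal form diag(1,1,1,1).

Boundary ∂_2: C_2 → C_1 sends each 2-simplex [p,q,r] to [q,r] − [p,r] + [p,q]. For instance
  ∂[v_2,v_3,v_4] = [v_3,v_4] − [v_2,v_4] + [v_2,v_3],
  ∂[v_0,v_1,v_4] = [v_1,v_4] − [v_0,v_4] + [v_0,v_1].
This gives a 9×6 integer matrix of rank 5; reducing to Smith normal form yields diagonal entries (1,1,1,1,1).

Computing H_k = (kernel of ∂_k) / (image of ∂_{k+1}):

  H_0: rank C_0 − rank ∂_1 = 5 − 4 = 1, and the invariant factors of ∂_1 are all 1, so H_0 = Z.
  H_1: rank ker ∂_1 − rank ∂_2 = (9 − 4) − 5 = 0, and the invariant factors of ∂_2 are all 1, so H_1 = 0.
  H_2: rank ker ∂_2 − rank ∂_3 = (6 − 5) − 0 = 1, and there is no ∂_3, so H_2 = Z.

As a check, the Euler characteristic is 5 − 9 + 6 = 2, which agrees with 1 − 0 + 1 = 2.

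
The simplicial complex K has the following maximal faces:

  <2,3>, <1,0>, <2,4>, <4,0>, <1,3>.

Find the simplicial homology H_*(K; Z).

Order the vertices as 0 < 1 < 2 < 3 < 4. Listing each simplex with vertices in this order, K has dimension 1 with simplices:

  0-simplices (5): [0], [1], [2], [3], [4]
  1-simplices (5): [0,1], [0,4], [1,3], [2,3], [2,4]

so the chain groups are C_0 ≅ Z^5, C_1 ≅ Z^5.

The boundary map ∂_1: C_1 → C_0 is given by ∂[p,q] = [q] − [p].
As a 5×5 matrix over Z this has rank 4, with invariant factors (1,1,1,1).

Now H_k = ker ∂_k / im ∂_{k+1}, so:

  H_0: rank C_0 − rank ∂_1 = 5 − 4 = 1, and the invariant factors of ∂_1 are all 1, so H_0 = Z.
  H_1: rank ker ∂_1 − rank ∂_2 = (5 − 4) − 0 = 1, and there is no ∂_2, so H_1 = Z.

H_0 = Z,  H_1 = Z.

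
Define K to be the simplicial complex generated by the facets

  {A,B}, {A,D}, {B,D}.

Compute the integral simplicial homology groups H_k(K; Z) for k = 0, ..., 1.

H_0 ≅ Z,  H_1 ≅ Z.

Take the total order A < B < D on the vertex set. Then K (dimension 1) consists of the simplices:

  0-simplices (3): A, B, D
  1-simplices (3): AB, AD, BD

giving chain groups C_0 ≅ Z^3, C_1 ≅ Z^3.

The boundary map ∂_1: C_1 → C_0 sends each edge [p,q] (with p < q) to q − p. For instance
  ∂AB = B − A.
The 3×3 boundary matrix has rank 2 and Smith normal form diag(1,1).

From H_k ≅ ker(∂_k) / im(∂_{k+1}) we obtain:

  H_0: rank C_0 − rank ∂_1 = 3 − 2 = 1, and the invariant factors of ∂_1 are all 1, so H_0 = Z.
  H_1: rank ker ∂_1 − rank ∂_2 = (3 − 2) − 0 = 1, and there is no ∂_2, so H_1 = Z.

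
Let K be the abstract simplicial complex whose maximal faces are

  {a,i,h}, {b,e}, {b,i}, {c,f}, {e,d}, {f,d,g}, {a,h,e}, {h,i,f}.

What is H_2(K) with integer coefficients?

Order the vertices as a < b < c < d < e < f < g < h < i. Listing each simplex with vertices in this order, K has dimension 2 with simplices:

  0-simplices (9): a, b, c, d, e, f, g, h, i
  1-simplices (14): ae, ah, ai, be, bi, cf, de, df, dg, eh, fg, fh, fi, hi
  2-simplices (4): aeh, ahi, dfg, fhi

so the chain groups are C_0 ≅ Z^9, C_1 ≅ Z^14, C_2 ≅ Z^4.

Boundary ∂_1: C_1 → C_0 maps an edge to its endpoints' difference, ∂[p,q] = q − p. For instance
  ∂fh = h − f.
This gives a 9×14 integer matrix of rank 8; reducing to Smith normal form yields diagonal entries (1,1,1,1,1,1,1,1).

The boundary map ∂_2: C_2 → C_1 sends each 2-simplex [p,q,r] to [q,r] − [p,r] + [p,q]. For instance
  ∂ahi = hi − ai + ah,
  ∂fhi = hi − fi + fh.
The resulting 14×4 matrix has rank 4, and its Smith normal form has invariant factors (1,1,1,1).

Computing H_k = (kernel of ∂_k) / (image of ∂_{k+1}):

  H_2: rank ker ∂_2 − rank ∂_3 = (4 − 4) − 0 = 0, and there is no ∂_3, so H_2 ≅ 0.

H_2 = 0.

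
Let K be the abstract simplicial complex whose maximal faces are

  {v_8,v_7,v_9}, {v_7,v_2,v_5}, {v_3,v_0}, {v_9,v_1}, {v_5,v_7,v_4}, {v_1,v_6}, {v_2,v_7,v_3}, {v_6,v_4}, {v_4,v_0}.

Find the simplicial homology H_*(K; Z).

H_0 ≅ Z,  H_1 ≅ Z^2,  H_2 = 0.

K has 10 vertices, 15 edges, 4 triangles.
rank ∂_0 = 0, rank ∂_1 = 9 ⇒ b_0 = 10 − 0 − 9 = 1; all invariant factors of ∂_1 are 1 so no torsion. So H_0 ≅ Z.
rank ∂_1 = 9, rank ∂_2 = 4 ⇒ b_1 = 15 − 9 − 4 = 2; all invariant factors of ∂_2 are 1 so no torsion. So H_1 ≅ Z^2.
rank ∂_2 = 4, rank ∂_3 = 0 ⇒ b_2 = 4 − 4 − 0 = 0. So H_2 ≅ 0.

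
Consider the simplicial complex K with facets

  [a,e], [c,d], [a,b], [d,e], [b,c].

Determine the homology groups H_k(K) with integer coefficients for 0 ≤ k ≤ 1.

Fix the vertex order a < b < c < d < e and write every simplex with vertices in increasing order. Then dim K = 1 and the simplices of K are:

  0-simplices (5): a, b, c, d, e
  1-simplices (5): ab, ae, bc, cd, de

so the chain groups are C_0 ≅ Z^5, C_1 ≅ Z^5.

∂_1: C_1 → C_0 maps an edge to its endpoints' difference, ∂[p,q] = q − p. For instance
  ∂ab = b − a.
This gives a 5×5 integer matrix of rank 4; reducing to Smith normal form yields diagonal entries (1,1,1,1).

Reading off H_k = ker ∂_k / im ∂_{k+1}:

  H_0: rank C_0 − rank ∂_1 = 5 − 4 = 1, and the invariant factors of ∂_1 are all 1, so H_0 = Z.
  H_1: rank ker ∂_1 − rank ∂_2 = (5 − 4) − 0 = 1, and there is no ∂_2, so H_1 = Z.

As a check, the Euler characteristic is 5 − 5 = 0, which agrees with 1 − 1 = 0.
(K is a triangulation of the circle S^1.)

H_0 = Z,  H_1 = Z.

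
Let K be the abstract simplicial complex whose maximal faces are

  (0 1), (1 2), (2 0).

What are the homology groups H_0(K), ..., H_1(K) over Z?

Fix the vertex order 0 < 1 < 2 and write every simplex with vertices in increasing order. Then dim K = 1 and the simplices of K are:

  0-simplices (3): [0], [1], [2]
  1-simplices (3): [0,1], [0,2], [1,2]

giving chain groups C_0 ≅ Z^3, C_1 ≅ Z^3.

The boundary map ∂_1: C_1 → C_0 maps an edge to its endpoints' difference, ∂[p,q] = q − p. For instance
  ∂[1,2] = [2] − [1].
The 3×3 boundary matrix has rank 2 and Smith normal form diag(1,1).

Computing H_k = (kernel of ∂_k) / (image of ∂_{k+1}):

  H_0: rank C_0 − rank ∂_1 = 3 − 2 = 1, and the invariant factors of ∂_1 are all 1, so H_0 ≅ Z.
  H_1: rank ker ∂_1 − rank ∂_2 = (3 − 2) − 0 = 1, and there is no ∂_2, so H_1 ≅ Z.

As a check, the Euler characteristic is 3 − 3 = 0, which agrees with 1 − 1 = 0.

H_0 = Z,  H_1 = Z.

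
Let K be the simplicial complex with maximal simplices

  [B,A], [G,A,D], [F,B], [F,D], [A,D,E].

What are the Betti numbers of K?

b_0 = 1, b_1 = 1, b_2 = 0.

Take the total order A < B < D < E < F < G on the vertex set. Then K (dimension 2) consists of the simplices:

  0-simplices (6): A, B, D, E, F, G
  1-simplices (8): AB, AD, AE, AG, BF, DE, DF, DG
  2-simplices (2): ADE, ADG

giving chain groups C_0 ≅ Z^6, C_1 ≅ Z^8, C_2 ≅ Z^2.

The boundary map ∂_1: C_1 → C_0 maps an edge to its endpoints' difference, ∂[p,q] = q − p. For instance
  ∂AB = B − A.
The 6×8 boundary matrix has rank 5 and Smith normal form diag(1,1,1,1,1).

∂_2: C_2 → C_1 sends each 2-simplex [p,q,r] to [q,r] − [p,r] + [p,q]. For instance
  ∂ADG = DG − AG + AD,
  ∂ADE = DE − AE + AD.
The resulting 8×2 matrix has rank 2, and its Smith normal form has invariant factors (1,1).

Reading off H_k = ker ∂_k / im ∂_{k+1}:

  H_0: rank C_0 − rank ∂_1 = 6 − 5 = 1, and the invariant factors of ∂_1 are all 1, so H_0 = Z.
  H_1: rank ker ∂_1 − rank ∂_2 = (8 − 5) − 2 = 1, and the invariant factors of ∂_2 are all 1, so H_1 = Z.
  H_2: rank ker ∂_2 − rank ∂_3 = (2 − 2) − 0 = 0, and there is no ∂_3, so H_2 = 0.

Hence the Betti numbers are b_0 = 1, b_1 = 1, b_2 = 0.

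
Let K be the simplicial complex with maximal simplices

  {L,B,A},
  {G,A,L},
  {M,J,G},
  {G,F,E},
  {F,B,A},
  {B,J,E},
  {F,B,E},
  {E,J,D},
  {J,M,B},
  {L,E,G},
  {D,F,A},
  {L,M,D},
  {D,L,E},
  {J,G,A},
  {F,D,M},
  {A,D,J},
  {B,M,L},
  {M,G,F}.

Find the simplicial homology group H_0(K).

We work with the vertex ordering A < B < D < E < F < G < J < L < M. The simplices of K, each written with vertices in increasing order, are:

  0-simplices (9): A, B, D, E, F, G, J, L, M
  1-simplices (27): AB, AD, AF, AG, AJ, AL, BE, BF, BJ, BL, BM, DE, DF, DJ, DL, DM, EF, EG, EJ, EL, FG, FM, GJ, GL, GM, JM, LM
  2-simplices (18): ABF, ABL, ADF, ADJ, AGJ, AGL, BEF, BEJ, BJM, BLM, DEJ, DEL, DFM, DLM, EFG, EGL, FGM, GJM

so the chain groups are C_0 ≅ Z^9, C_1 ≅ Z^27, C_2 ≅ Z^18.

∂_1: C_1 → C_0 maps an edge to its endpoints' difference, ∂[p,q] = q − p.
The resulting 9×27 matrix has rank 8, and its Smith normal form has invariant factors (1,1,1,1,1,1,1,1).

The boundary map ∂_2: C_2 → C_1 acts by ∂[p,q,r] = [q,r] − [p,r] + [p,q]. For instance
  ∂ADF = DF − AF + AD,
  ∂BJM = JM − BM + BJ.
This gives a 27×18 integer matrix of rank 17; reducing to Smith normal form yields diagonal entries (1,1,1,1,1,1,1,1,1,1,1,1,1,1,1,1,1).

Now H_k = ker ∂_k / im ∂_{k+1}, so:

  H_0: rank C_0 − rank ∂_1 = 9 − 8 = 1, and the invariant factors of ∂_1 are all 1, so H_0 = Z.

H_0 ≅ Z.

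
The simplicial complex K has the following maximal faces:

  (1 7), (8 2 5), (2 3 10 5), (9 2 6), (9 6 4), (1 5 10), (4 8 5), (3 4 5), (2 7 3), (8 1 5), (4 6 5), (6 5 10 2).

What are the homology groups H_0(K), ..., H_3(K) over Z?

Fix the vertex order 1 < 2 < 3 < 4 < 5 < 6 < 7 < 8 < 9 < 10 and write every simplex with vertices in increasing order. Then dim K = 3 and the simplices of K are:

  0-simplices (10): [1], [2], [3], [4], [5], [6], [7], [8], [9], [10]
  1-simplices (24): (24 of them)
  2-simplices (16): [1,5,8], [1,5,10], [2,3,5], [2,3,7], [2,3,10], [2,5,6], [2,5,8], [2,5,10], [2,6,9], [2,6,10], [3,4,5], [3,5,10], [4,5,6], [4,5,8], [4,6,9], [5,6,10]
  3-simplices (2): [2,3,5,10], [2,5,6,10]

so the chain groups are C_0 ≅ Z^10, C_1 ≅ Z^24, C_2 ≅ Z^16, C_3 ≅ Z^2.

∂_1: C_1 → C_0 maps an edge to its endpoints' difference, ∂[p,q] = q − p. For instance
  ∂[2,6] = [6] − [2].
This gives a 10×24 integer matrix of rank 9; reducing to Smith normal form yields diagonal entries (1,1,1,1,1,1,1,1,1).

The boundary map ∂_2: C_2 → C_1 acts by ∂[p,q,r] = [q,r] − [p,r] + [p,q]. For instance
  ∂[2,3,10] = [3,10] − [2,10] + [2,3],
  ∂[4,5,8] = [5,8] − [4,8] + [4,5].
As a 24×16 matrix over Z this has rank 14, with invariant factors (1,1,1,1,1,1,1,1,1,1,1,1,1,1).

The boundary map ∂_3: C_3 → C_2 sends each 3-simplex σ to the alternating sum Σ_i (−1)^i (σ with its i-th vertex removed). For instance
  ∂[2,3,5,10] = [3,5,10] − [2,5,10] + [2,3,10] − [2,3,5],
  ∂[2,5,6,10] = [5,6,10] − [2,6,10] + [2,5,10] − [2,5,6].
The 16×2 boundary matrix has rank 2 and Smith normal form diag(1,1).

Computing H_k = (kernel of ∂_k) / (image of ∂_{k+1}):

  H_0: rank C_0 − rank ∂_1 = 10 − 9 = 1, and the invariant factors of ∂_1 are all 1, so H_0 ≅ Z.
  H_1: rank ker ∂_1 − rank ∂_2 = (24 − 9) − 14 = 1, and the invariant factors of ∂_2 are all 1, so H_1 ≅ Z.
  H_2: rank ker ∂_2 − rank ∂_3 = (16 − 14) − 2 = 0, and the invariant factors of ∂_3 are all 1, so H_2 ≅ 0.
  H_3: rank ker ∂_3 − rank ∂_4 = (2 − 2) − 0 = 0, and there is no ∂_4, so H_3 ≅ 0.

H_0 ≅ Z,  H_1 ≅ Z,  H_2 = 0,  H_3 = 0.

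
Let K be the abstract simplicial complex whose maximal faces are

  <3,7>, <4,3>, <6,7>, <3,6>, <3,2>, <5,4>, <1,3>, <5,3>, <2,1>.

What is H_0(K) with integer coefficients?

H_0 ≅ Z.

Take the total order 1 < 2 < 3 < 4 < 5 < 6 < 7 on the vertex set. Then K (dimension 1) consists of the simplices:

  0-simplices (7): [1], [2], [3], [4], [5], [6], [7]
  1-simplices (9): [1,2], [1,3], [2,3], [3,4], [3,5], [3,6], [3,7], [4,5], [6,7]

giving chain groups C_0 ≅ Z^7, C_1 ≅ Z^9.

∂_1: C_1 → C_0 sends each edge [p,q] (with p < q) to q − p. For instance
  ∂[3,6] = [6] − [3].
This gives a 7×9 integer matrix of rank 6; reducing to Smith normal form yields diagonal entries (1,1,1,1,1,1).

Now H_k = ker ∂_k / im ∂_{k+1}, so:

  H_0: rank C_0 − rank ∂_1 = 7 − 6 = 1, and the invariant factors of ∂_1 are all 1, so H_0 ≅ Z.

(K is a triangulation of a wedge of 3 circles.)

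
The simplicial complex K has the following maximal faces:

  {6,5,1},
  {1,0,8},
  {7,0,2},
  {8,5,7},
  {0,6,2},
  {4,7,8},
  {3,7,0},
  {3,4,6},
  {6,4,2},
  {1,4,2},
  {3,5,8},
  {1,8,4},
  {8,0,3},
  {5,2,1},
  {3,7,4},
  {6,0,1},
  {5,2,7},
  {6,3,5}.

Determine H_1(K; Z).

K has 9 vertices, 27 edges, 18 triangles.
rank ∂_1 = 8, rank ∂_2 = 18 ⇒ b_1 = 27 − 8 − 18 = 1; ∂_2 has invariant factor(s) [2] giving torsion. So H_1 ≅ Z ⊕ Z/2.

H_1 ≅ Z ⊕ Z/2.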